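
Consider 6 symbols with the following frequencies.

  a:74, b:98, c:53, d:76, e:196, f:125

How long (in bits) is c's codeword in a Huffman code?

Repeatedly merge the two smallest:
combine c(53), a(74) → 127
combine d(76), b(98) → 174
combine f(125), 127 → 252
combine 174, e(196) → 370
combine 252, 370 → 622
The subtree containing c is merged 3 times, so code length = 3.

3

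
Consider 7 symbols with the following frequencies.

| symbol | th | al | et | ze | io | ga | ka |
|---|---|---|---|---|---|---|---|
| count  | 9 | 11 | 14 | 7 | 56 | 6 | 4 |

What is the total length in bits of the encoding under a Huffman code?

Build the Huffman tree bottom-up:
ka(4) + ga(6) → 10
ze(7) + th(9) → 16
10 + al(11) → 21
et(14) + 16 → 30
21 + 30 → 51
51 + io(56) → 107
The encoded length is the sum of every internal node's weight: 10 + 16 + 21 + 30 + 51 + 107 = 235 bits.

235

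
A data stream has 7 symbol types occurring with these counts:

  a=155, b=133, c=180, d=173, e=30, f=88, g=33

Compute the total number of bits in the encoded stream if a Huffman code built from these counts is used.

2082

Build the Huffman tree bottom-up:
combine e(30), g(33) → 63
combine 63, f(88) → 151
combine b(133), 151 → 284
combine a(155), d(173) → 328
combine c(180), 284 → 464
combine 328, 464 → 792
Each symbol's bit-cost is frequency × depth; summing gives 2082 bits (equivalently 63 + 151 + 284 + 328 + 464 + 792).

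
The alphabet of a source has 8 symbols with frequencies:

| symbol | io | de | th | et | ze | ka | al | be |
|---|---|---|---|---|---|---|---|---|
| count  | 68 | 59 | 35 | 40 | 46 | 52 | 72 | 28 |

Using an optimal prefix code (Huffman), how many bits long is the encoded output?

Build the Huffman tree bottom-up:
merge be(28) and th(35): 63
merge et(40) and ze(46): 86
merge ka(52) and de(59): 111
merge 63 and io(68): 131
merge al(72) and 86: 158
merge 111 and 131: 242
merge 158 and 242: 400
Total encoded bits = sum of merged weights = 63 + 86 + 111 + 131 + 158 + 242 + 400 = 1191.

1191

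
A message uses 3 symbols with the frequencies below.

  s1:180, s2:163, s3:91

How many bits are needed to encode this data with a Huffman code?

Build the Huffman tree bottom-up:
combine s3(91), s2(163) → 254
combine s1(180), 254 → 434
The encoded length is the sum of every internal node's weight: 254 + 434 = 688 bits.

688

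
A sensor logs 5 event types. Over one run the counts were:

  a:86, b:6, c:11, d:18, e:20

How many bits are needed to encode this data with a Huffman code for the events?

248

Greedily combine the two least-frequent nodes:
b(6) + c(11) → 17
17 + d(18) → 35
e(20) + 35 → 55
55 + a(86) → 141
Total encoded bits = sum of merged weights = 17 + 35 + 55 + 141 = 248.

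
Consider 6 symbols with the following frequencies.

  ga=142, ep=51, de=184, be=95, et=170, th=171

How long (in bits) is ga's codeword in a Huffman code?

Repeatedly merge the two smallest:
merge ep(51) and be(95): 146
merge ga(142) and 146: 288
merge et(170) and th(171): 341
merge de(184) and 288: 472
merge 341 and 472: 813
ga's leaf is at depth 3, giving a 3-bit codeword.

3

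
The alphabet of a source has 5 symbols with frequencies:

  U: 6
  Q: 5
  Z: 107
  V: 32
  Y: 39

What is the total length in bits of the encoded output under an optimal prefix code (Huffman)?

325

Greedily combine the two least-frequent nodes:
Q(5) + U(6) → 11
11 + V(32) → 43
Y(39) + 43 → 82
82 + Z(107) → 189
Total encoded bits = sum of merged weights = 11 + 43 + 82 + 189 = 325.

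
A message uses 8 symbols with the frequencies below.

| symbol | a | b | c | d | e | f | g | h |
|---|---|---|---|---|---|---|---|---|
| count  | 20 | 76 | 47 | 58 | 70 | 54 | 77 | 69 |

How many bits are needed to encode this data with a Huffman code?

Greedily combine the two least-frequent nodes:
a(20) + c(47) → 67
f(54) + d(58) → 112
67 + h(69) → 136
e(70) + b(76) → 146
g(77) + 112 → 189
136 + 146 → 282
189 + 282 → 471
Total encoded bits = sum of merged weights = 67 + 112 + 136 + 146 + 189 + 282 + 471 = 1403.

1403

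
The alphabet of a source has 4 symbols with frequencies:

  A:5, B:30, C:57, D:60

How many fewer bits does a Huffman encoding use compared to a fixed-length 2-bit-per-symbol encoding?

25

Fixed-length: 2 bits × 152 symbols = 304 bits.
Huffman merges:
A(5) + B(30) → 35
35 + C(57) → 92
D(60) + 92 → 152
Huffman total = 35 + 92 + 152 = 279 bits.
Saving = 304 − 279 = 25 bits.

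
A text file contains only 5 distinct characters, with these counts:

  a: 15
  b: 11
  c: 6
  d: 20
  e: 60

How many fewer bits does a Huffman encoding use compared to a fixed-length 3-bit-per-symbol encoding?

Fixed-length: 3 bits × 112 symbols = 336 bits.
Huffman merges:
combine c(6), b(11) → 17
combine a(15), 17 → 32
combine d(20), 32 → 52
combine 52, e(60) → 112
Huffman total = 17 + 32 + 52 + 112 = 213 bits.
Saving = 336 − 213 = 123 bits.

123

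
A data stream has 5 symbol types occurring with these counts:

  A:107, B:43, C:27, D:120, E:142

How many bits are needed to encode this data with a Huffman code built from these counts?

948

Merge the two smallest weights repeatedly:
C(27) + B(43) → 70
70 + A(107) → 177
D(120) + E(142) → 262
177 + 262 → 439
Each symbol's bit-cost is frequency × depth; summing gives 948 bits (equivalently 70 + 177 + 262 + 439).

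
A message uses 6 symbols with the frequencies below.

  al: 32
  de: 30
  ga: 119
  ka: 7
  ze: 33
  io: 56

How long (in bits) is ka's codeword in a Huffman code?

Repeatedly merge the two smallest:
merge ka(7) and de(30): 37
merge al(32) and ze(33): 65
merge 37 and io(56): 93
merge 65 and 93: 158
merge ga(119) and 158: 277
ka's leaf is at depth 4, giving a 4-bit codeword.

4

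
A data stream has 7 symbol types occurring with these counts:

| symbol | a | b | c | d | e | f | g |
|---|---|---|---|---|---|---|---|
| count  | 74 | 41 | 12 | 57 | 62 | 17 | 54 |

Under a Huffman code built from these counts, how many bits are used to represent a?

Huffman merges, smallest pair first:
merge c(12) and f(17): 29
merge 29 and b(41): 70
merge g(54) and d(57): 111
merge e(62) and 70: 132
merge a(74) and 111: 185
merge 132 and 185: 317
a's leaf is at depth 2, giving a 2-bit codeword.

2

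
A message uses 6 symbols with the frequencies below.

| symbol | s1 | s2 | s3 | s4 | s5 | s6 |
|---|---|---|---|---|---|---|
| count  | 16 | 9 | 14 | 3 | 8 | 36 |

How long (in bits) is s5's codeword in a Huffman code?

4

Build the tree from the bottom:
merge s4(3) and s5(8): 11
merge s2(9) and 11: 20
merge s3(14) and s1(16): 30
merge 20 and 30: 50
merge s6(36) and 50: 86
The subtree containing s5 is merged 4 times, so code length = 4.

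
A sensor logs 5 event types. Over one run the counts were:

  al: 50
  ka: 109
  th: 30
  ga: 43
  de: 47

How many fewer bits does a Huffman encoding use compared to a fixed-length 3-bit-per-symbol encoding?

218

Fixed-length: 3 bits × 279 symbols = 837 bits.
Huffman merges:
merge th(30) and ga(43): 73
merge de(47) and al(50): 97
merge 73 and 97: 170
merge ka(109) and 170: 279
Huffman total = 73 + 97 + 170 + 279 = 619 bits.
Saving = 837 − 619 = 218 bits.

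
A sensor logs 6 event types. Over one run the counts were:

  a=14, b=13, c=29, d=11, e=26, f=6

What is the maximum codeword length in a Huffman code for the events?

Merge the two lowest-weight nodes at each step:
merge f(6) and d(11): 17
merge b(13) and a(14): 27
merge 17 and e(26): 43
merge 27 and c(29): 56
merge 43 and 56: 99
The first pair merged (f, d) ends up deepest, at depth 3.

3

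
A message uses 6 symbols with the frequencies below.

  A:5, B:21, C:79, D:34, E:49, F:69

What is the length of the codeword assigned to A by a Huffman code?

Repeatedly merge the two smallest:
combine A(5), B(21) → 26
combine 26, D(34) → 60
combine E(49), 60 → 109
combine F(69), C(79) → 148
combine 109, 148 → 257
The subtree containing A is merged 4 times, so code length = 4.

4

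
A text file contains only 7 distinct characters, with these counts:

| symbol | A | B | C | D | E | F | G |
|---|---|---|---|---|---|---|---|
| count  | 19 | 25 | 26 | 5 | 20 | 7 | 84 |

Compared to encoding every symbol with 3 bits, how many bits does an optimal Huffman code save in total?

125

Fixed-length: 3 bits × 186 symbols = 558 bits.
Huffman merges:
merge D(5) and F(7): 12
merge 12 and A(19): 31
merge E(20) and B(25): 45
merge C(26) and 31: 57
merge 45 and 57: 102
merge G(84) and 102: 186
Huffman total = 12 + 31 + 45 + 57 + 102 + 186 = 433 bits.
Saving = 558 − 433 = 125 bits.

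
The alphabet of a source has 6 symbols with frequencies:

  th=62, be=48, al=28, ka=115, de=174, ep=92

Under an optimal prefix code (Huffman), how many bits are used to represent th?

Build the tree from the bottom:
combine al(28), be(48) → 76
combine th(62), 76 → 138
combine ep(92), ka(115) → 207
combine 138, de(174) → 312
combine 207, 312 → 519
The subtree containing th is merged 3 times, so code length = 3.

3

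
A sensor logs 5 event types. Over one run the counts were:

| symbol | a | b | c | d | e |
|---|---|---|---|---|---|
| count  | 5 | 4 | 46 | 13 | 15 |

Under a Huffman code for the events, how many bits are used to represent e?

Huffman merges, smallest pair first:
b(4) + a(5) → 9
9 + d(13) → 22
e(15) + 22 → 37
37 + c(46) → 83
e sits 2 levels below the root, so its codeword is 2 bits.

2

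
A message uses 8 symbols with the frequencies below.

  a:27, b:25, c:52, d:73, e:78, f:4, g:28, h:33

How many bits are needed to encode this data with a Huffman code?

Build the Huffman tree bottom-up:
f(4) + b(25) → 29
a(27) + g(28) → 55
29 + h(33) → 62
c(52) + 55 → 107
62 + d(73) → 135
e(78) + 107 → 185
135 + 185 → 320
Each symbol's bit-cost is frequency × depth; summing gives 893 bits (equivalently 29 + 55 + 62 + 107 + 135 + 185 + 320).

893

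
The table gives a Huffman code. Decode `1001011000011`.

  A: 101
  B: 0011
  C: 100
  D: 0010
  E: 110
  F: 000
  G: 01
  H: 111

CACB

Read left to right; each codeword is recognised as soon as it completes (prefix code):
  100→C | 101→A | 100→C | 0011→B
Decoded message: CACB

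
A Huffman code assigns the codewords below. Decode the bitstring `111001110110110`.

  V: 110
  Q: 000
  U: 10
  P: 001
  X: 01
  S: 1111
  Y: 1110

YXVVV

Read left to right; each codeword is recognised as soon as it completes (prefix code):
  1110→Y | 01→X | 110→V | 110→V | 110→V
Decoded message: YXVVV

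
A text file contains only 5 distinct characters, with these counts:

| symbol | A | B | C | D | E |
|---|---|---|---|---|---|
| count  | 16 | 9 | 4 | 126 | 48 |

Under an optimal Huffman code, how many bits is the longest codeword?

Merge the two lowest-weight nodes at each step:
C(4) + B(9) → 13
13 + A(16) → 29
29 + E(48) → 77
77 + D(126) → 203
The first pair merged (C, B) ends up deepest, at depth 4.

4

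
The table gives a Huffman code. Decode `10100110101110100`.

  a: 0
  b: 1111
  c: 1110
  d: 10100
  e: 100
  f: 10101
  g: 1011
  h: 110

Read left to right; each codeword is recognised as soon as it completes (prefix code):
  10100→d | 110→h | 1011→g | 10100→d
Decoded message: dhgd

dhgd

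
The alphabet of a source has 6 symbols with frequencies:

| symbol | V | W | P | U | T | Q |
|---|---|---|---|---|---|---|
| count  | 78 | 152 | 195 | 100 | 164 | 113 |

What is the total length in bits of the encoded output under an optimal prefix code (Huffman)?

2047

Merge the two smallest weights repeatedly:
V(78) + U(100) → 178
Q(113) + W(152) → 265
T(164) + 178 → 342
P(195) + 265 → 460
342 + 460 → 802
Each symbol's bit-cost is frequency × depth; summing gives 2047 bits (equivalently 178 + 265 + 342 + 460 + 802).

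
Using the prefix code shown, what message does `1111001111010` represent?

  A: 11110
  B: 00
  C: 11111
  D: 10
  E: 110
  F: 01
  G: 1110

AFGD

Read left to right; each codeword is recognised as soon as it completes (prefix code):
  11110→A | 01→F | 1110→G | 10→D
Decoded message: AFGD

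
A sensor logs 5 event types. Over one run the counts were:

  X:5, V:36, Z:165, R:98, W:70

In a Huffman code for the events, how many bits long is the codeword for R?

2

Repeatedly merge the two smallest:
combine X(5), V(36) → 41
combine 41, W(70) → 111
combine R(98), 111 → 209
combine Z(165), 209 → 374
R's leaf is at depth 2, giving a 2-bit codeword.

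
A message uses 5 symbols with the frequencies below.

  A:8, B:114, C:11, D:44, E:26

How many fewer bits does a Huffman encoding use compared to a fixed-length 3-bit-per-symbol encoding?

Fixed-length: 3 bits × 203 symbols = 609 bits.
Huffman merges:
A(8) + C(11) → 19
19 + E(26) → 45
D(44) + 45 → 89
89 + B(114) → 203
Huffman total = 19 + 45 + 89 + 203 = 356 bits.
Saving = 609 − 356 = 253 bits.

253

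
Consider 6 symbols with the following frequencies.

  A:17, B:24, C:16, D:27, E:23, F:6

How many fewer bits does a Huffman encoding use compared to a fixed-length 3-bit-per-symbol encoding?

Fixed-length: 3 bits × 113 symbols = 339 bits.
Huffman merges:
combine F(6), C(16) → 22
combine A(17), 22 → 39
combine E(23), B(24) → 47
combine D(27), 39 → 66
combine 47, 66 → 113
Huffman total = 22 + 39 + 47 + 66 + 113 = 287 bits.
Saving = 339 − 287 = 52 bits.

52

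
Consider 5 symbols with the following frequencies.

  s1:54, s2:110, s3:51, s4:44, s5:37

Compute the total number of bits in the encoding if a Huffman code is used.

668

Build the Huffman tree bottom-up:
s5(37) + s4(44) → 81
s3(51) + s1(54) → 105
81 + 105 → 186
s2(110) + 186 → 296
Each symbol's bit-cost is frequency × depth; summing gives 668 bits (equivalently 81 + 105 + 186 + 296).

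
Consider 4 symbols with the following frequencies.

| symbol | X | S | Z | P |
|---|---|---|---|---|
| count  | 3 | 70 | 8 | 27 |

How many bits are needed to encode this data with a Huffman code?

157

Merge the two smallest weights repeatedly:
X(3) + Z(8) → 11
11 + P(27) → 38
38 + S(70) → 108
Total encoded bits = sum of merged weights = 11 + 38 + 108 = 157.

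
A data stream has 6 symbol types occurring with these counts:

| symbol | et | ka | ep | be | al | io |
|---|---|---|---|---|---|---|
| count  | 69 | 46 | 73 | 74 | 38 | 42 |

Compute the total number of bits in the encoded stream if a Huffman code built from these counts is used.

Build the Huffman tree bottom-up:
merge al(38) and io(42): 80
merge ka(46) and et(69): 115
merge ep(73) and be(74): 147
merge 80 and 115: 195
merge 147 and 195: 342
Each symbol's bit-cost is frequency × depth; summing gives 879 bits (equivalently 80 + 115 + 147 + 195 + 342).

879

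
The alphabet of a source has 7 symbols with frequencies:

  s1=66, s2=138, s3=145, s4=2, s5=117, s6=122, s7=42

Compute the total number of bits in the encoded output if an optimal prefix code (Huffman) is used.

Greedily combine the two least-frequent nodes:
merge s4(2) and s7(42): 44
merge 44 and s1(66): 110
merge 110 and s5(117): 227
merge s6(122) and s2(138): 260
merge s3(145) and 227: 372
merge 260 and 372: 632
Total encoded bits = sum of merged weights = 44 + 110 + 227 + 260 + 372 + 632 = 1645.

1645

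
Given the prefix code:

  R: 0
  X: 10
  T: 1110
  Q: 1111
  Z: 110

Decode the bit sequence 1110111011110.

TTQR

Read left to right; each codeword is recognised as soon as it completes (prefix code):
  1110→T | 1110→T | 1111→Q | 0→R
Decoded message: TTQR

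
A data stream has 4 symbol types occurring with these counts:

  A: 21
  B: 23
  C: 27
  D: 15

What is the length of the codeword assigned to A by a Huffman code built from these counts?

2

Huffman merges, smallest pair first:
D(15) + A(21) → 36
B(23) + C(27) → 50
36 + 50 → 86
The subtree containing A is merged 2 times, so code length = 2.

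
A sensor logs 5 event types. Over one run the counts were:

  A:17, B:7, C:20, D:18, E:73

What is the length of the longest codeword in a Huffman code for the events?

3

Merge the two lowest-weight nodes at each step:
combine B(7), A(17) → 24
combine D(18), C(20) → 38
combine 24, 38 → 62
combine 62, E(73) → 135
Maximum depth reached is 3.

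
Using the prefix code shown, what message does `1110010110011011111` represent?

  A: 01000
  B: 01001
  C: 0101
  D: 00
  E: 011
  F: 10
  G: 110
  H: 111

HDFGEEH

Read left to right; each codeword is recognised as soon as it completes (prefix code):
  111→H | 00→D | 10→F | 110→G | 011→E | 011→E | 111→H
Decoded message: HDFGEEH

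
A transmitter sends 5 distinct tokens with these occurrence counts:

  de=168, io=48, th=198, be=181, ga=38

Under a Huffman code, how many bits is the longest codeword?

Merge the two lowest-weight nodes at each step:
merge ga(38) and io(48): 86
merge 86 and de(168): 254
merge be(181) and th(198): 379
merge 254 and 379: 633
The rarest symbols sit at the bottom; the longest codeword is 3 bits.

3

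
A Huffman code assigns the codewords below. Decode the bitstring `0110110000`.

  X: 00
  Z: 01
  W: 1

Read left to right; each codeword is recognised as soon as it completes (prefix code):
  01→Z | 1→W | 01→Z | 1→W | 00→X | 00→X
Decoded message: ZWZWXX

ZWZWXX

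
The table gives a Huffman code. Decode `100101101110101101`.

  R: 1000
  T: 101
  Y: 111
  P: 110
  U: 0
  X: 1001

XUPYUTT

Read left to right; each codeword is recognised as soon as it completes (prefix code):
  1001→X | 0→U | 110→P | 111→Y | 0→U | 101→T | 101→T
Decoded message: XUPYUTT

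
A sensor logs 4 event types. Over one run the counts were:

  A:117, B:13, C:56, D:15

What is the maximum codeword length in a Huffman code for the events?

Merge the two lowest-weight nodes at each step:
combine B(13), D(15) → 28
combine 28, C(56) → 84
combine 84, A(117) → 201
The rarest symbols sit at the bottom; the longest codeword is 3 bits.

3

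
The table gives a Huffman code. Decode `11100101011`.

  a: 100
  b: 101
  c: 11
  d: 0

Read left to right; each codeword is recognised as soon as it completes (prefix code):
  11→c | 100→a | 101→b | 0→d | 11→c
Decoded message: cabdc

cabdc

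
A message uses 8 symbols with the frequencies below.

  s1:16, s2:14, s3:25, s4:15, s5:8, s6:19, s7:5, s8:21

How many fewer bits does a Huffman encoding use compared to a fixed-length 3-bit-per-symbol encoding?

12

Fixed-length: 3 bits × 123 symbols = 369 bits.
Huffman merges:
s7(5) + s5(8) → 13
13 + s2(14) → 27
s4(15) + s1(16) → 31
s6(19) + s8(21) → 40
s3(25) + 27 → 52
31 + 40 → 71
52 + 71 → 123
Huffman total = 13 + 27 + 31 + 40 + 52 + 71 + 123 = 357 bits.
Saving = 369 − 357 = 12 bits.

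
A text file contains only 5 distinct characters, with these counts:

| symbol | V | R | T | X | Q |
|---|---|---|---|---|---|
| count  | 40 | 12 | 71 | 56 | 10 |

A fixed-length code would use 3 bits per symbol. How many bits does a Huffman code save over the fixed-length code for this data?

176

Fixed-length: 3 bits × 189 symbols = 567 bits.
Huffman merges:
merge Q(10) and R(12): 22
merge 22 and V(40): 62
merge X(56) and 62: 118
merge T(71) and 118: 189
Huffman total = 22 + 62 + 118 + 189 = 391 bits.
Saving = 567 − 391 = 176 bits.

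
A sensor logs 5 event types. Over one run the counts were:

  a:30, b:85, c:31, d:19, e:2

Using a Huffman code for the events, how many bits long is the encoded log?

321

Merge the two smallest weights repeatedly:
e(2) + d(19) → 21
21 + a(30) → 51
c(31) + 51 → 82
82 + b(85) → 167
The encoded length is the sum of every internal node's weight: 21 + 51 + 82 + 167 = 321 bits.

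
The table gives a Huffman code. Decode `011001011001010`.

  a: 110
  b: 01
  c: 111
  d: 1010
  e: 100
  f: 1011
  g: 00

Read left to right; each codeword is recognised as soon as it completes (prefix code):
  01→b | 100→e | 1011→f | 00→g | 1010→d
Decoded message: befgd

befgd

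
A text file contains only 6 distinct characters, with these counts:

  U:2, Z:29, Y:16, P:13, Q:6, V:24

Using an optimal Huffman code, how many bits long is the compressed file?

209

Greedily combine the two least-frequent nodes:
combine U(2), Q(6) → 8
combine 8, P(13) → 21
combine Y(16), 21 → 37
combine V(24), Z(29) → 53
combine 37, 53 → 90
Each symbol's bit-cost is frequency × depth; summing gives 209 bits (equivalently 8 + 21 + 37 + 53 + 90).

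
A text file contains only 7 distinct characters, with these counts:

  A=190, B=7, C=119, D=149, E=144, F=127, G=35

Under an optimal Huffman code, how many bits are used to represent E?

Repeatedly merge the two smallest:
B(7) + G(35) → 42
42 + C(119) → 161
F(127) + E(144) → 271
D(149) + 161 → 310
A(190) + 271 → 461
310 + 461 → 771
The subtree containing E is merged 3 times, so code length = 3.

3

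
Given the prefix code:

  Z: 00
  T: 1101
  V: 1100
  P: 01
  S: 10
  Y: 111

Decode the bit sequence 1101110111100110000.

TTYZVZ

Read left to right; each codeword is recognised as soon as it completes (prefix code):
  1101→T | 1101→T | 111→Y | 00→Z | 1100→V | 00→Z
Decoded message: TTYZVZ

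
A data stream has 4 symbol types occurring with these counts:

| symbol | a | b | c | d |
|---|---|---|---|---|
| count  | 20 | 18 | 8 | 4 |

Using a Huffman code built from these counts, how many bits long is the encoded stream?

Merge the two smallest weights repeatedly:
combine d(4), c(8) → 12
combine 12, b(18) → 30
combine a(20), 30 → 50
The encoded length is the sum of every internal node's weight: 12 + 30 + 50 = 92 bits.

92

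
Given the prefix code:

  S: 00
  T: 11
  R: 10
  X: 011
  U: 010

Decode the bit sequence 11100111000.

TRXRS

Read left to right; each codeword is recognised as soon as it completes (prefix code):
  11→T | 10→R | 011→X | 10→R | 00→S
Decoded message: TRXRS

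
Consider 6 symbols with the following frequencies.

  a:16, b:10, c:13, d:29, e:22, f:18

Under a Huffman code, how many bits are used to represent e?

2

Repeatedly merge the two smallest:
combine b(10), c(13) → 23
combine a(16), f(18) → 34
combine e(22), 23 → 45
combine d(29), 34 → 63
combine 45, 63 → 108
e sits 2 levels below the root, so its codeword is 2 bits.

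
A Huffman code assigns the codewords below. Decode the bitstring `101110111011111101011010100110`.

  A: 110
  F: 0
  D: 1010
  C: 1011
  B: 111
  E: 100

Read left to right; each codeword is recognised as soon as it completes (prefix code):
  1011→C | 1011→C | 1011→C | 111→B | 1010→D | 110→A | 1010→D | 0→F | 110→A
Decoded message: CCCBDADFA

CCCBDADFA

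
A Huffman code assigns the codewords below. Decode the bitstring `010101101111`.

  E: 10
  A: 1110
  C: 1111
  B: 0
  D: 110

Read left to right; each codeword is recognised as soon as it completes (prefix code):
  0→B | 10→E | 10→E | 110→D | 1111→C
Decoded message: BEEDC

BEEDC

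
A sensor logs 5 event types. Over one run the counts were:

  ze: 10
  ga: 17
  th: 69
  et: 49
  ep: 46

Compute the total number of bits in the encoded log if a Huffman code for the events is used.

409

Greedily combine the two least-frequent nodes:
ze(10) + ga(17) → 27
27 + ep(46) → 73
et(49) + th(69) → 118
73 + 118 → 191
The encoded length is the sum of every internal node's weight: 27 + 73 + 118 + 191 = 409 bits.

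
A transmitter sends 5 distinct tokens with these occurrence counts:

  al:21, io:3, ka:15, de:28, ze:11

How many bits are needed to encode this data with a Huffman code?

Merge the two smallest weights repeatedly:
merge io(3) and ze(11): 14
merge 14 and ka(15): 29
merge al(21) and de(28): 49
merge 29 and 49: 78
Each symbol's bit-cost is frequency × depth; summing gives 170 bits (equivalently 14 + 29 + 49 + 78).

170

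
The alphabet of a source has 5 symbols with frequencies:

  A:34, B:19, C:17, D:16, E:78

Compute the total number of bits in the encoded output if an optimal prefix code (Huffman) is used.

335

Merge the two smallest weights repeatedly:
combine D(16), C(17) → 33
combine B(19), 33 → 52
combine A(34), 52 → 86
combine E(78), 86 → 164
Each symbol's bit-cost is frequency × depth; summing gives 335 bits (equivalently 33 + 52 + 86 + 164).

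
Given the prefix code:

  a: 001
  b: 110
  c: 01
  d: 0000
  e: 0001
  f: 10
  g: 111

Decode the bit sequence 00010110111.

ecfg

Read left to right; each codeword is recognised as soon as it completes (prefix code):
  0001→e | 01→c | 10→f | 111→g
Decoded message: ecfg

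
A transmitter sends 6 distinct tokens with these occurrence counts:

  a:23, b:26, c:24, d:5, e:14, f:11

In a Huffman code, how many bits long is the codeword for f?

4

Huffman merges, smallest pair first:
combine d(5), f(11) → 16
combine e(14), 16 → 30
combine a(23), c(24) → 47
combine b(26), 30 → 56
combine 47, 56 → 103
The subtree containing f is merged 4 times, so code length = 4.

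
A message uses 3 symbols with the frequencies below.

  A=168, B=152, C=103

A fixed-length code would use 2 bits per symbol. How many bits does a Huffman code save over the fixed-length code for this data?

Fixed-length: 2 bits × 423 symbols = 846 bits.
Huffman merges:
combine C(103), B(152) → 255
combine A(168), 255 → 423
Huffman total = 255 + 423 = 678 bits.
Saving = 846 − 678 = 168 bits.

168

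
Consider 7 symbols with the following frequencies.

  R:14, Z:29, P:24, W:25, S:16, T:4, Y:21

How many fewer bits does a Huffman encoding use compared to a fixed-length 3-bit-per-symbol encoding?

Fixed-length: 3 bits × 133 symbols = 399 bits.
Huffman merges:
T(4) + R(14) → 18
S(16) + 18 → 34
Y(21) + P(24) → 45
W(25) + Z(29) → 54
34 + 45 → 79
54 + 79 → 133
Huffman total = 18 + 34 + 45 + 54 + 79 + 133 = 363 bits.
Saving = 399 − 363 = 36 bits.

36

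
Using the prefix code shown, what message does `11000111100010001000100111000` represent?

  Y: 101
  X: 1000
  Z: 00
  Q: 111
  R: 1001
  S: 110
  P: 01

SZQXXXRSZ

Read left to right; each codeword is recognised as soon as it completes (prefix code):
  110→S | 00→Z | 111→Q | 1000→X | 1000→X | 1000→X | 1001→R | 110→S | 00→Z
Decoded message: SZQXXXRSZ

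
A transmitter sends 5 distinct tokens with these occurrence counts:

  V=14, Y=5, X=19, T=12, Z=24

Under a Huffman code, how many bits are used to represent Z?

2

Repeatedly merge the two smallest:
combine Y(5), T(12) → 17
combine V(14), 17 → 31
combine X(19), Z(24) → 43
combine 31, 43 → 74
The subtree containing Z is merged 2 times, so code length = 2.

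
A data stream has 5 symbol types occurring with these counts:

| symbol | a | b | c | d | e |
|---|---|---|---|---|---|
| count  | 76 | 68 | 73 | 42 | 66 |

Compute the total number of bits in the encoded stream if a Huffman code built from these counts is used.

Build the Huffman tree bottom-up:
combine d(42), e(66) → 108
combine b(68), c(73) → 141
combine a(76), 108 → 184
combine 141, 184 → 325
The encoded length is the sum of every internal node's weight: 108 + 141 + 184 + 325 = 758 bits.

758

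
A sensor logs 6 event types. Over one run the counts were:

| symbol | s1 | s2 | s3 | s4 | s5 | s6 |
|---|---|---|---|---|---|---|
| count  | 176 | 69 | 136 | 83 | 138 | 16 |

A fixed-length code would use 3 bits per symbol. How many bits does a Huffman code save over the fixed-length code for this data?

365

Fixed-length: 3 bits × 618 symbols = 1854 bits.
Huffman merges:
combine s6(16), s2(69) → 85
combine s4(83), 85 → 168
combine s3(136), s5(138) → 274
combine 168, s1(176) → 344
combine 274, 344 → 618
Huffman total = 85 + 168 + 274 + 344 + 618 = 1489 bits.
Saving = 1854 − 1489 = 365 bits.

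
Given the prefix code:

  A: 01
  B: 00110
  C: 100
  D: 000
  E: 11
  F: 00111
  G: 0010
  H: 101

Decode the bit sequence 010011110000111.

AFCF

Read left to right; each codeword is recognised as soon as it completes (prefix code):
  01→A | 00111→F | 100→C | 00111→F
Decoded message: AFCF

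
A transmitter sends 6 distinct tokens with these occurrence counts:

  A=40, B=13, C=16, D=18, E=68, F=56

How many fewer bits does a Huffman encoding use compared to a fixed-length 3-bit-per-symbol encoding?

Fixed-length: 3 bits × 211 symbols = 633 bits.
Huffman merges:
combine B(13), C(16) → 29
combine D(18), 29 → 47
combine A(40), 47 → 87
combine F(56), E(68) → 124
combine 87, 124 → 211
Huffman total = 29 + 47 + 87 + 124 + 211 = 498 bits.
Saving = 633 − 498 = 135 bits.

135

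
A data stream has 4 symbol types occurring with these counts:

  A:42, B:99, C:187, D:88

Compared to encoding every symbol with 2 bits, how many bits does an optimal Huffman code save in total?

Fixed-length: 2 bits × 416 symbols = 832 bits.
Huffman merges:
A(42) + D(88) → 130
B(99) + 130 → 229
C(187) + 229 → 416
Huffman total = 130 + 229 + 416 = 775 bits.
Saving = 832 − 775 = 57 bits.

57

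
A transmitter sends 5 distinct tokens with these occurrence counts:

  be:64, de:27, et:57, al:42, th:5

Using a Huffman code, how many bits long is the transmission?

Merge the two smallest weights repeatedly:
th(5) + de(27) → 32
32 + al(42) → 74
et(57) + be(64) → 121
74 + 121 → 195
Each symbol's bit-cost is frequency × depth; summing gives 422 bits (equivalently 32 + 74 + 121 + 195).

422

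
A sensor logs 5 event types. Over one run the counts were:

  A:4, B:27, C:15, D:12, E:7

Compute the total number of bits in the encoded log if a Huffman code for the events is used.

Greedily combine the two least-frequent nodes:
merge A(4) and E(7): 11
merge 11 and D(12): 23
merge C(15) and 23: 38
merge B(27) and 38: 65
The encoded length is the sum of every internal node's weight: 11 + 23 + 38 + 65 = 137 bits.

137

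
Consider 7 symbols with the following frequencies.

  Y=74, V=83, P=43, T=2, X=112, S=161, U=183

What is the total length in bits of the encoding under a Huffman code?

Build the Huffman tree bottom-up:
T(2) + P(43) → 45
45 + Y(74) → 119
V(83) + X(112) → 195
119 + S(161) → 280
U(183) + 195 → 378
280 + 378 → 658
Total encoded bits = sum of merged weights = 45 + 119 + 195 + 280 + 378 + 658 = 1675.

1675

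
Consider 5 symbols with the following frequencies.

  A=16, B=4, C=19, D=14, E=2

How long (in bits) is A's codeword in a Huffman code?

Huffman merges, smallest pair first:
merge E(2) and B(4): 6
merge 6 and D(14): 20
merge A(16) and C(19): 35
merge 20 and 35: 55
The subtree containing A is merged 2 times, so code length = 2.

2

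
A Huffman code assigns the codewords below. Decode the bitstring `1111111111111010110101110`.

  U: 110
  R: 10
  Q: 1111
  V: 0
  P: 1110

Read left to right; each codeword is recognised as soon as it completes (prefix code):
  1111→Q | 1111→Q | 1111→Q | 10→R | 10→R | 110→U | 10→R | 1110→P
Decoded message: QQQRRURP

QQQRRURP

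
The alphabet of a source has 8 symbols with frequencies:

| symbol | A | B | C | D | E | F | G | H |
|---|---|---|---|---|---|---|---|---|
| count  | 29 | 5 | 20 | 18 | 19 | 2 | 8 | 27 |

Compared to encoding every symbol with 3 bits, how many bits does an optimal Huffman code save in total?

34

Fixed-length: 3 bits × 128 symbols = 384 bits.
Huffman merges:
combine F(2), B(5) → 7
combine 7, G(8) → 15
combine 15, D(18) → 33
combine E(19), C(20) → 39
combine H(27), A(29) → 56
combine 33, 39 → 72
combine 56, 72 → 128
Huffman total = 7 + 15 + 33 + 39 + 56 + 72 + 128 = 350 bits.
Saving = 384 − 350 = 34 bits.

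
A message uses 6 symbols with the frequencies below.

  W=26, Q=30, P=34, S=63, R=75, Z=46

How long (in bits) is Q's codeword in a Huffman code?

Repeatedly merge the two smallest:
merge W(26) and Q(30): 56
merge P(34) and Z(46): 80
merge 56 and S(63): 119
merge R(75) and 80: 155
merge 119 and 155: 274
Q sits 3 levels below the root, so its codeword is 3 bits.

3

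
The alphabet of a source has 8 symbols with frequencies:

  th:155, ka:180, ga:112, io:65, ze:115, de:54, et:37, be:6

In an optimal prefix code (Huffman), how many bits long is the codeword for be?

5

Huffman merges, smallest pair first:
merge be(6) and et(37): 43
merge 43 and de(54): 97
merge io(65) and 97: 162
merge ga(112) and ze(115): 227
merge th(155) and 162: 317
merge ka(180) and 227: 407
merge 317 and 407: 724
be's leaf is at depth 5, giving a 5-bit codeword.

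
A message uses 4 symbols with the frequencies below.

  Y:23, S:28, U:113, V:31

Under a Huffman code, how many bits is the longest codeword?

Merge the two lowest-weight nodes at each step:
combine Y(23), S(28) → 51
combine V(31), 51 → 82
combine 82, U(113) → 195
The first pair merged (Y, S) ends up deepest, at depth 3.

3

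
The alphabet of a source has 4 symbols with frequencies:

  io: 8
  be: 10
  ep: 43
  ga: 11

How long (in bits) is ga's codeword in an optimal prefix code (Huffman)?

Build the tree from the bottom:
io(8) + be(10) → 18
ga(11) + 18 → 29
29 + ep(43) → 72
The subtree containing ga is merged 2 times, so code length = 2.

2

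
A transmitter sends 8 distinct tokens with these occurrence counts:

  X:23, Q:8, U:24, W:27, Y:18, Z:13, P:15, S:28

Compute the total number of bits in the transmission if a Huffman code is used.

461

Greedily combine the two least-frequent nodes:
Q(8) + Z(13) → 21
P(15) + Y(18) → 33
21 + X(23) → 44
U(24) + W(27) → 51
S(28) + 33 → 61
44 + 51 → 95
61 + 95 → 156
Total encoded bits = sum of merged weights = 21 + 33 + 44 + 51 + 61 + 95 + 156 = 461.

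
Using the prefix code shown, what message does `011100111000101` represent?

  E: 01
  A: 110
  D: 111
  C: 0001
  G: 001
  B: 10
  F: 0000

EAEAGE

Read left to right; each codeword is recognised as soon as it completes (prefix code):
  01→E | 110→A | 01→E | 110→A | 001→G | 01→E
Decoded message: EAEAGE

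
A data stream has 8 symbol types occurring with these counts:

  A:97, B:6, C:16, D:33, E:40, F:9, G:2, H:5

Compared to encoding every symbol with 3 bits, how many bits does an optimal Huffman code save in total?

Fixed-length: 3 bits × 208 symbols = 624 bits.
Huffman merges:
combine G(2), H(5) → 7
combine B(6), 7 → 13
combine F(9), 13 → 22
combine C(16), 22 → 38
combine D(33), 38 → 71
combine E(40), 71 → 111
combine A(97), 111 → 208
Huffman total = 7 + 13 + 22 + 38 + 71 + 111 + 208 = 470 bits.
Saving = 624 − 470 = 154 bits.

154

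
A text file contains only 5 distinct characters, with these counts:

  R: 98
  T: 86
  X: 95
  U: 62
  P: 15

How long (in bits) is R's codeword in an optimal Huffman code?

2

Build the tree from the bottom:
merge P(15) and U(62): 77
merge 77 and T(86): 163
merge X(95) and R(98): 193
merge 163 and 193: 356
The subtree containing R is merged 2 times, so code length = 2.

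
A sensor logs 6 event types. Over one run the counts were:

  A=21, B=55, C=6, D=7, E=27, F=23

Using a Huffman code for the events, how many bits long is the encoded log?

320

Greedily combine the two least-frequent nodes:
C(6) + D(7) → 13
13 + A(21) → 34
F(23) + E(27) → 50
34 + 50 → 84
B(55) + 84 → 139
The encoded length is the sum of every internal node's weight: 13 + 34 + 50 + 84 + 139 = 320 bits.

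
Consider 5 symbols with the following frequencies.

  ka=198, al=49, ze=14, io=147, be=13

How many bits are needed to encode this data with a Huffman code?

747

Greedily combine the two least-frequent nodes:
merge be(13) and ze(14): 27
merge 27 and al(49): 76
merge 76 and io(147): 223
merge ka(198) and 223: 421
Total encoded bits = sum of merged weights = 27 + 76 + 223 + 421 = 747.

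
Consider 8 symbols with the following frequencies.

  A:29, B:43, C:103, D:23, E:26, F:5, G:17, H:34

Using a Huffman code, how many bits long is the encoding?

Build the Huffman tree bottom-up:
F(5) + G(17) → 22
22 + D(23) → 45
E(26) + A(29) → 55
H(34) + B(43) → 77
45 + 55 → 100
77 + 100 → 177
C(103) + 177 → 280
The encoded length is the sum of every internal node's weight: 22 + 45 + 55 + 77 + 100 + 177 + 280 = 756 bits.

756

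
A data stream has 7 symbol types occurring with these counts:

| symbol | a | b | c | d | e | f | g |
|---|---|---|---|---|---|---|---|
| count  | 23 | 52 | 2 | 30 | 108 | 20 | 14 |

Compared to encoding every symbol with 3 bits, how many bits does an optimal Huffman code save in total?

164

Fixed-length: 3 bits × 249 symbols = 747 bits.
Huffman merges:
combine c(2), g(14) → 16
combine 16, f(20) → 36
combine a(23), d(30) → 53
combine 36, b(52) → 88
combine 53, 88 → 141
combine e(108), 141 → 249
Huffman total = 16 + 36 + 53 + 88 + 141 + 249 = 583 bits.
Saving = 747 − 583 = 164 bits.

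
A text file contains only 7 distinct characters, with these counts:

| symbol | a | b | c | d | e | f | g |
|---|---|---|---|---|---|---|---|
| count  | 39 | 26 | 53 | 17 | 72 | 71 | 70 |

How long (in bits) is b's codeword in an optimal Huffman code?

Build the tree from the bottom:
d(17) + b(26) → 43
a(39) + 43 → 82
c(53) + g(70) → 123
f(71) + e(72) → 143
82 + 123 → 205
143 + 205 → 348
b sits 4 levels below the root, so its codeword is 4 bits.

4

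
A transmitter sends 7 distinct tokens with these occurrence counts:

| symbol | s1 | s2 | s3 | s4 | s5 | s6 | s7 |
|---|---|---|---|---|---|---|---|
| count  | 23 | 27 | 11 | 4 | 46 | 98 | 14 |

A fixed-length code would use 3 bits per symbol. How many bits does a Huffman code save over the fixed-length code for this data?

152

Fixed-length: 3 bits × 223 symbols = 669 bits.
Huffman merges:
merge s4(4) and s3(11): 15
merge s7(14) and 15: 29
merge s1(23) and s2(27): 50
merge 29 and s5(46): 75
merge 50 and 75: 125
merge s6(98) and 125: 223
Huffman total = 15 + 29 + 50 + 75 + 125 + 223 = 517 bits.
Saving = 669 − 517 = 152 bits.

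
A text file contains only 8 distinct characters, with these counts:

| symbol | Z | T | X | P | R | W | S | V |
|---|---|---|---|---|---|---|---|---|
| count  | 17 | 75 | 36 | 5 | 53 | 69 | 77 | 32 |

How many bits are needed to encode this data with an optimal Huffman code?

1016

Merge the two smallest weights repeatedly:
P(5) + Z(17) → 22
22 + V(32) → 54
X(36) + R(53) → 89
54 + W(69) → 123
T(75) + S(77) → 152
89 + 123 → 212
152 + 212 → 364
Each symbol's bit-cost is frequency × depth; summing gives 1016 bits (equivalently 22 + 54 + 89 + 123 + 152 + 212 + 364).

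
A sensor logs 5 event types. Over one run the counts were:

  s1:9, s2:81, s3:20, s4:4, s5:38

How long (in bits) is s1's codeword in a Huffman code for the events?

Repeatedly merge the two smallest:
merge s4(4) and s1(9): 13
merge 13 and s3(20): 33
merge 33 and s5(38): 71
merge 71 and s2(81): 152
s1 sits 4 levels below the root, so its codeword is 4 bits.

4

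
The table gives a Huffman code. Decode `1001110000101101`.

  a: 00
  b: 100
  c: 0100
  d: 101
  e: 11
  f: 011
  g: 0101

bebadd

Read left to right; each codeword is recognised as soon as it completes (prefix code):
  100→b | 11→e | 100→b | 00→a | 101→d | 101→d
Decoded message: bebadd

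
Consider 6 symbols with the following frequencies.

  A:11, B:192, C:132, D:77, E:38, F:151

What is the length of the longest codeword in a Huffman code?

4

Merge the two lowest-weight nodes at each step:
A(11) + E(38) → 49
49 + D(77) → 126
126 + C(132) → 258
F(151) + B(192) → 343
258 + 343 → 601
The first pair merged (A, E) ends up deepest, at depth 4.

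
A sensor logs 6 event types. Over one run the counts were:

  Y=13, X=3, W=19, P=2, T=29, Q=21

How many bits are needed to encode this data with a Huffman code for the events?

Build the Huffman tree bottom-up:
P(2) + X(3) → 5
5 + Y(13) → 18
18 + W(19) → 37
Q(21) + T(29) → 50
37 + 50 → 87
The encoded length is the sum of every internal node's weight: 5 + 18 + 37 + 50 + 87 = 197 bits.

197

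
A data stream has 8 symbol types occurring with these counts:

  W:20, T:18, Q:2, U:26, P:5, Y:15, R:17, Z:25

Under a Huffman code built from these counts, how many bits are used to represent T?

Repeatedly merge the two smallest:
merge Q(2) and P(5): 7
merge 7 and Y(15): 22
merge R(17) and T(18): 35
merge W(20) and 22: 42
merge Z(25) and U(26): 51
merge 35 and 42: 77
merge 51 and 77: 128
T's leaf is at depth 3, giving a 3-bit codeword.

3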